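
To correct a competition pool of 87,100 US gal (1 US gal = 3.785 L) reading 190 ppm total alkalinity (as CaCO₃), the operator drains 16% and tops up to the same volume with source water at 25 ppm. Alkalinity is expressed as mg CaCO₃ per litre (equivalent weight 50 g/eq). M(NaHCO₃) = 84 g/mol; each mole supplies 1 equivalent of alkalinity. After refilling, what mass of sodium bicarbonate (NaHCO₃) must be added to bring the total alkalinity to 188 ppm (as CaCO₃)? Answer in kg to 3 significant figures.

13.5 kg

Volume: 87,100 US gal × 3.785 L/gal = 329,674 L.
After draining 16% and refilling: 190 × 0.84 + 25 × 0.16 = 163.6 ppm.
Deficit to target: 188 − 163.6 = 24.4 mg/L.
As CaCO₃: 24.4 mg/L × 329,674 L = 8044 g; ÷ 50 g/eq ÷ 1 = 160.9 mol NaHCO₃.
Mass: 160.9 × 84 = 13,510 g.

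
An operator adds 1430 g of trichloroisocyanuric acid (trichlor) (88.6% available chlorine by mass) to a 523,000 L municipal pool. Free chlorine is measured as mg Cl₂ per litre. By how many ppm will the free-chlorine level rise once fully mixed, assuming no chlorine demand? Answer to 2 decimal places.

Available chlorine delivered: 1430 g × 0.886 = 1267 g as Cl₂.
Concentration rise: 1267 g / 523,000 L = 2.423 mg/L = 2.42 ppm.

2.42 ppm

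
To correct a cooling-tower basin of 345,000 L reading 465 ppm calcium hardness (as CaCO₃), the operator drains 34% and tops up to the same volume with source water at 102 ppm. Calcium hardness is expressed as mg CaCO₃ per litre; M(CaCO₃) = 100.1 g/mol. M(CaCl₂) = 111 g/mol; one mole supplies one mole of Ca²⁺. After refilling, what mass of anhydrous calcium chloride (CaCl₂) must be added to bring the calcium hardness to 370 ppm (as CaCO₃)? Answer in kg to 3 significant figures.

After draining 34% and refilling: 465 × 0.66 + 102 × 0.34 = 341.58 ppm.
Deficit to target: 370 − 341.58 = 28.42 mg/L.
As CaCO₃: 28.42 mg/L × 345,000 L = 9805 g; ÷ 100.1 = 97.95 mol Ca²⁺.
Mass: 97.95 × 111 = 10,870 g.

10.9 kg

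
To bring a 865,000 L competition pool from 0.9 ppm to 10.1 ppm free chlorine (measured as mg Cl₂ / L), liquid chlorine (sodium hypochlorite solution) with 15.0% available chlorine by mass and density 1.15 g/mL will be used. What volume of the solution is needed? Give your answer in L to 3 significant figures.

46.1 L

Chlorine deficit: 10.1 − 0.9 = 9.2 ppm = 9.2 mg/L as Cl₂.
Cl₂ equivalent needed: 9.2 mg/L × 865,000 L = 7,958,000 mg = 7958 g.
Product at 15.0% available chlorine: 7958 / 0.15 = 53,050 g.
Volume at density 1.15 g/mL: 53,050 g ÷ 1.15 g/mL = 46,130 mL.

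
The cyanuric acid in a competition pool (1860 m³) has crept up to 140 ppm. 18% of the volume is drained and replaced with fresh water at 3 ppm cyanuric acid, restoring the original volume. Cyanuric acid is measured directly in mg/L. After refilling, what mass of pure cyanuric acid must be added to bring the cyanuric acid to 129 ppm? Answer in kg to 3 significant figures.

25.4 kg

Volume: 1860 m³ = 1,860,000 L.
After draining 18% and refilling: 140 × 0.82 + 3 × 0.18 = 115.34 ppm.
Deficit to target: 129 − 115.34 = 13.66 mg/L.
Mass: 13.66 mg/L × 1,860,000 L = 25,410 g cyanuric acid.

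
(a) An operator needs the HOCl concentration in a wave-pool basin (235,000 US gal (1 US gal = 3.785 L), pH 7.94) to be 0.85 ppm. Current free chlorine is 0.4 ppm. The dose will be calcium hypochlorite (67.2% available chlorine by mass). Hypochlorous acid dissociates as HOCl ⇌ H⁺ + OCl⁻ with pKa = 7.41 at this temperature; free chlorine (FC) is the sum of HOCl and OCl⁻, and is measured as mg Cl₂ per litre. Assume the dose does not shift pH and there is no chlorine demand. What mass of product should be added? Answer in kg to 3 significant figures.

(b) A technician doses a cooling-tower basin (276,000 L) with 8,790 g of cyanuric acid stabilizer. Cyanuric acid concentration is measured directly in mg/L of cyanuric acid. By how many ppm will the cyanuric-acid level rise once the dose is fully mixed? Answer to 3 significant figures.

(a) 4.41 kg; (b) 31.8 ppm

(a) Volume: 235,000 US gal × 3.785 L/gal = 889,475 L.
(a) [OCl⁻]/[HOCl] = 10^(pH − pKa) = 10^(7.94 − 7.41) = 3.388; fraction as HOCl = 1/(1 + 3.388) = 0.2279.
(a) Free chlorine required for 0.85 ppm HOCl: 0.85 / 0.2279 = 3.73 ppm.
(a) FC to add: 3.73 − 0.4 = 3.33 mg/L as Cl₂.
(a) Cl₂ equivalent: 3.33 mg/L × 889,475 L = 2962 g.
(a) Product at 67.2% available Cl: 2962 / 0.672 = 4408 g.

(b) Rise: 8,790 g / 276,000 L × 1000 = 31.85 mg/L.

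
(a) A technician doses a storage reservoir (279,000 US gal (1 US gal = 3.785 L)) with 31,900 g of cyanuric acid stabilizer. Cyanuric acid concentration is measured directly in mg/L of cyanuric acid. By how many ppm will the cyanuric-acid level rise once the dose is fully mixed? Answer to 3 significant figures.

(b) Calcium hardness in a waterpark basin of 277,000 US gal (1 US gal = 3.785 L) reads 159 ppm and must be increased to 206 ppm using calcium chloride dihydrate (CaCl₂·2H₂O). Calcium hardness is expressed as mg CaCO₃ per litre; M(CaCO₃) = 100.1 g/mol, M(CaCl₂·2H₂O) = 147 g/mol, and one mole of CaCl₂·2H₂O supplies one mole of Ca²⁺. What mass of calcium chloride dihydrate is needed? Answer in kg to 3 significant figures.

(a) Volume: 279,000 US gal × 3.785 L/gal = 1,056,015 L.
(a) Rise: 31,900 g / 1,056,015 L × 1000 = 30.21 mg/L.

(b) Volume: 277,000 US gal × 3.785 L/gal = 1,048,445 L.
(b) Hardness to add: (206 − 159) = 47 mg/L as CaCO₃ × 1,048,445 L = 49,280 g as CaCO₃.
(b) Moles of Ca²⁺ (1 mol Ca²⁺ ≡ 1 mol CaCO₃): 49,280 / 100.1 g/mol = 492.3 mol.
(b) Mass of CaCl₂·2H₂O: 492.3 × 147 = 72,360 g.

(a) 30.2 ppm; (b) 72.4 kg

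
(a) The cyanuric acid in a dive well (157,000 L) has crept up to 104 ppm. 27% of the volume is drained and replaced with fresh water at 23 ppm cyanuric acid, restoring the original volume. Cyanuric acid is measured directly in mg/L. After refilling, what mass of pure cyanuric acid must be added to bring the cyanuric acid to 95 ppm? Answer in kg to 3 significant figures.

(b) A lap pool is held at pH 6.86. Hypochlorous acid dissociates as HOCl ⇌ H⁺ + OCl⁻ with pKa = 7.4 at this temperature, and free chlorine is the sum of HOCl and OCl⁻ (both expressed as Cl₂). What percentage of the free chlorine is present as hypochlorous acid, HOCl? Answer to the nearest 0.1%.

(a) 2.02 kg; (b) 77.6%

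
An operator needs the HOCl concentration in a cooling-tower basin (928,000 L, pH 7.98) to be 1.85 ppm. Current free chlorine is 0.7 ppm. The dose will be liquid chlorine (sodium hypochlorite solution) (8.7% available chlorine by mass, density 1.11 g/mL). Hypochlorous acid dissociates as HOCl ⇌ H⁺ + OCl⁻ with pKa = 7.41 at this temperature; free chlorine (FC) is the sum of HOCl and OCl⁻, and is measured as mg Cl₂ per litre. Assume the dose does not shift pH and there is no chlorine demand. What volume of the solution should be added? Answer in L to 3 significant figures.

77.1 L

[OCl⁻]/[HOCl] = 10^(pH − pKa) = 10^(7.98 − 7.41) = 3.715; fraction as HOCl = 1/(1 + 3.715) = 0.2121.
Free chlorine required for 1.85 ppm HOCl: 1.85 / 0.2121 = 8.723 ppm.
FC to add: 8.723 − 0.7 = 8.023 mg/L as Cl₂.
Cl₂ equivalent: 8.023 mg/L × 928,000 L = 7446 g.
Product at 8.7% available Cl: 7446 / 0.087 = 85,580 g.
Volume: 85,580 g ÷ 1.11 g/mL = 77,100 mL.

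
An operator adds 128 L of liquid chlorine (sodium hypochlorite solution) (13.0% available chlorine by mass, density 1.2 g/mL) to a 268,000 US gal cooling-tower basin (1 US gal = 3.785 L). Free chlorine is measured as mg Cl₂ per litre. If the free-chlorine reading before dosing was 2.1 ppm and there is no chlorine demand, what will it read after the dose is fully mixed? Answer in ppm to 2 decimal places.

21.78 ppm

Volume: 268,000 US gal × 3.785 L/gal = 1,014,380 L.
Mass of solution: 128 L × 1000 mL/L × 1.2 g/mL = 153,600 g.
Available chlorine delivered: 153,600 g × 0.13 = 19,970 g as Cl₂.
Concentration rise: 19,970 g / 1,014,380 L = 19.68 mg/L = 19.68 ppm.
Final FC: 2.1 + 19.68 = 21.78 ppm.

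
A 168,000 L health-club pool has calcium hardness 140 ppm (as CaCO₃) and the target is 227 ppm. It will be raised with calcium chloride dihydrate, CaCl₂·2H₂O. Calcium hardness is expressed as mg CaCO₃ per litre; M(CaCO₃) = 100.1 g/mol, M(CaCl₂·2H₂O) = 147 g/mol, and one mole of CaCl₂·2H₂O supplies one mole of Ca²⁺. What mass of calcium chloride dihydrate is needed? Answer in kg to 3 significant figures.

21.5 kg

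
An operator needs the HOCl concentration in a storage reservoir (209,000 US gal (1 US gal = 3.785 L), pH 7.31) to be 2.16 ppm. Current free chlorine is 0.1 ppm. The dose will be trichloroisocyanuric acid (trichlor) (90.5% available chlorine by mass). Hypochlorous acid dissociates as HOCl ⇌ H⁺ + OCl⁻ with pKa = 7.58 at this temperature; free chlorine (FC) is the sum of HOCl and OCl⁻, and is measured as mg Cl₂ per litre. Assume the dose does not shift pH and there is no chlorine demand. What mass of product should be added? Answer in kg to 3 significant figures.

2.81 kg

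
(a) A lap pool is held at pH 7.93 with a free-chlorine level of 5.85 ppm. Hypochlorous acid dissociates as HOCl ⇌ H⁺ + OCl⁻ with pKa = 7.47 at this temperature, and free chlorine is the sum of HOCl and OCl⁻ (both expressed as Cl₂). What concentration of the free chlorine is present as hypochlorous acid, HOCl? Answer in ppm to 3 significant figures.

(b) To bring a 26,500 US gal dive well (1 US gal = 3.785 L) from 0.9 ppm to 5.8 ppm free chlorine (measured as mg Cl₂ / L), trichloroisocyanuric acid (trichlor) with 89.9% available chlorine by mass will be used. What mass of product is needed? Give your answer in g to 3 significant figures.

(a) [OCl⁻]/[HOCl] = 10^(pH − pKa) = 10^(7.93 − 7.47) = 10^0.46 = 2.884.
(a) Fraction as HOCl = 1 / (1 + 2.884) = 0.2575.
(a) HOCl = 0.2575 × 5.85 ppm = 1.506 ppm.

(b) Volume: 26,500 US gal × 3.785 L/gal = 100,302 L.
(b) Chlorine deficit: 5.8 − 0.9 = 4.9 ppm = 4.9 mg/L as Cl₂.
(b) Cl₂ equivalent needed: 4.9 mg/L × 100,302 L = 491,500 mg = 491.5 g.
(b) Product at 89.9% available chlorine: 491.5 / 0.899 = 546.7 g.

(a) 1.51 ppm; (b) 547 g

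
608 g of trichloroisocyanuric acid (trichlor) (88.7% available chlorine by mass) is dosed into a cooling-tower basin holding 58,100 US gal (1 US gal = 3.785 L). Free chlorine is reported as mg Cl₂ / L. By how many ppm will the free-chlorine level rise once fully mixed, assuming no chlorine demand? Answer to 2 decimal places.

Volume: 58,100 US gal × 3.785 L/gal = 219,908 L.
Available chlorine delivered: 608 g × 0.887 = 539.3 g as Cl₂.
Concentration rise: 539.3 g / 219,908 L = 2.452 mg/L = 2.45 ppm.

2.45 ppm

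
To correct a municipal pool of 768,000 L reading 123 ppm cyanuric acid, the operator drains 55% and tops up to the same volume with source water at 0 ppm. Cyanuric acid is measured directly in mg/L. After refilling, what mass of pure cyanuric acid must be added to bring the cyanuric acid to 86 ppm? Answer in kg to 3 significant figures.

23.5 kg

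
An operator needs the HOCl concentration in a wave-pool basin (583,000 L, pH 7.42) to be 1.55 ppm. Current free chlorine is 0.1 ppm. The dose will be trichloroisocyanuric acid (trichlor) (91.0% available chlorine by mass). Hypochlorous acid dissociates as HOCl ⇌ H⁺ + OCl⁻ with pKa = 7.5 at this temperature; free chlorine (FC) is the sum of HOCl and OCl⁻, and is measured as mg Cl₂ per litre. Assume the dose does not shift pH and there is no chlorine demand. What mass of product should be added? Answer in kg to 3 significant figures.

1.75 kg

[OCl⁻]/[HOCl] = 10^(pH − pKa) = 10^(7.42 − 7.5) = 0.8318; fraction as HOCl = 1/(1 + 0.8318) = 0.5459.
Free chlorine required for 1.55 ppm HOCl: 1.55 / 0.5459 = 2.839 ppm.
FC to add: 2.839 − 0.1 = 2.739 mg/L as Cl₂.
Cl₂ equivalent: 2.739 mg/L × 583,000 L = 1597 g.
Product at 91.0% available Cl: 1597 / 0.91 = 1755 g.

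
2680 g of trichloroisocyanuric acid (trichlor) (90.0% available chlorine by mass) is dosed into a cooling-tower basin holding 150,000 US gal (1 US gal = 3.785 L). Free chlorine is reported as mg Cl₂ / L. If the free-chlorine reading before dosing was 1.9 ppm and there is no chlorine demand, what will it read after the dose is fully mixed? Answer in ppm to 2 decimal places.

6.15 ppm

Volume: 150,000 US gal × 3.785 L/gal = 567,750 L.
Available chlorine delivered: 2680 g × 0.9 = 2412 g as Cl₂.
Concentration rise: 2412 g / 567,750 L = 4.248 mg/L = 4.25 ppm.
Final FC: 1.9 + 4.25 = 6.15 ppm.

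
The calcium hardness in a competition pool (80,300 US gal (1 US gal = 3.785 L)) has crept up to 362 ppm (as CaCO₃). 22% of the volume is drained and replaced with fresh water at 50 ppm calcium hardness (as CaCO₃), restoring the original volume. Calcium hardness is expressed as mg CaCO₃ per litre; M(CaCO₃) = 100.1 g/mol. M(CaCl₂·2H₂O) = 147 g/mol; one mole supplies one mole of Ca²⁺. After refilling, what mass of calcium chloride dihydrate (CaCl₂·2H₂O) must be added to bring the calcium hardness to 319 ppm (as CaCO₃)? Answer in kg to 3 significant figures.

11.4 kg

Volume: 80,300 US gal × 3.785 L/gal = 303,936 L.
After draining 22% and refilling: 362 × 0.78 + 50 × 0.22 = 293.36 ppm.
Deficit to target: 319 − 293.36 = 25.64 mg/L.
As CaCO₃: 25.64 mg/L × 303,936 L = 7793 g; ÷ 100.1 = 77.85 mol Ca²⁺.
Mass: 77.85 × 147 = 11,440 g.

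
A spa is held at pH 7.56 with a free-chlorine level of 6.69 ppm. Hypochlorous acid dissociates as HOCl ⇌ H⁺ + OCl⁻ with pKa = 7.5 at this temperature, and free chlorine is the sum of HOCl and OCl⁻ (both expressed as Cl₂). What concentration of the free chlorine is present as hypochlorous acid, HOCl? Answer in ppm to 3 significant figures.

[OCl⁻]/[HOCl] = 10^(pH − pKa) = 10^(7.56 − 7.5) = 10^0.06 = 1.148.
Fraction as HOCl = 1 / (1 + 1.148) = 0.4655.
HOCl = 0.4655 × 6.69 ppm = 3.114 ppm.

3.11 ppm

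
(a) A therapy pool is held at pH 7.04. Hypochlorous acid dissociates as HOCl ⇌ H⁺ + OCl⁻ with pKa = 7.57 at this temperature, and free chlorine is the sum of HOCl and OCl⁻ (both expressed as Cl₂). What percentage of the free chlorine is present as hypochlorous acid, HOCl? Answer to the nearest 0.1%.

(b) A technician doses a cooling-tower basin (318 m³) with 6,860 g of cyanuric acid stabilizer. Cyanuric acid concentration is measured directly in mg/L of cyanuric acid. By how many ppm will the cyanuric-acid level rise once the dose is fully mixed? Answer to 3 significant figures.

(a) 77.2%; (b) 21.6 ppm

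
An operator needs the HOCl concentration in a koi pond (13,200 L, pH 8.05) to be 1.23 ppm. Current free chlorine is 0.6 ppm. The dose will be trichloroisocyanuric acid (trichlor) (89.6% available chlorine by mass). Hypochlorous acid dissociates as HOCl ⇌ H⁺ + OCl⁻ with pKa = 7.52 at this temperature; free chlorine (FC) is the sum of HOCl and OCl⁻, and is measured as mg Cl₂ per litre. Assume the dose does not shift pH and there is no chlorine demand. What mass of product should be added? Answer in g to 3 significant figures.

[OCl⁻]/[HOCl] = 10^(pH − pKa) = 10^(8.05 − 7.52) = 3.388; fraction as HOCl = 1/(1 + 3.388) = 0.2279.
Free chlorine required for 1.23 ppm HOCl: 1.23 / 0.2279 = 5.398 ppm.
FC to add: 5.398 − 0.6 = 4.798 mg/L as Cl₂.
Cl₂ equivalent: 4.798 mg/L × 13,200 L = 63.33 g.
Product at 89.6% available Cl: 63.33 / 0.896 = 70.68 g.

70.7 g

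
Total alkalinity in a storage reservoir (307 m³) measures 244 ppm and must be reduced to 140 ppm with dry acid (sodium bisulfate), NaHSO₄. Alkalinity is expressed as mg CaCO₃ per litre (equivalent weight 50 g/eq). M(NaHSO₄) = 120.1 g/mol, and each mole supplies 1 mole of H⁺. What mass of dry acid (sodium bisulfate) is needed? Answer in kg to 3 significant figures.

76.7 kg

Volume: 307 m³ = 307,000 L.
Alkalinity to neutralize: (244 − 140) = 104 mg/L as CaCO₃ × 307,000 L = 31,930 g as CaCO₃.
Equivalents of H⁺ required: 31,930 ÷ 50 g/eq = 638.6 eq = 638.6 mol NaHSO₄.
Mass of NaHSO₄: 638.6 × 120.1 = 76,690 g.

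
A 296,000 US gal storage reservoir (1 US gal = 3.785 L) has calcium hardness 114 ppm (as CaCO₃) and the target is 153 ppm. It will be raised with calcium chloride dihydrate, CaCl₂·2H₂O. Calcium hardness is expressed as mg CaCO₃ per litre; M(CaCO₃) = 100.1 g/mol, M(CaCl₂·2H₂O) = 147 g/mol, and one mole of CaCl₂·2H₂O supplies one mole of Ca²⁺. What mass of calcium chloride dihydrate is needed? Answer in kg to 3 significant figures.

Volume: 296,000 US gal × 3.785 L/gal = 1,120,360 L.
Hardness to add: (153 − 114) = 39 mg/L as CaCO₃ × 1,120,360 L = 43,690 g as CaCO₃.
Moles of Ca²⁺ (1 mol Ca²⁺ ≡ 1 mol CaCO₃): 43,690 / 100.1 g/mol = 436.5 mol.
Mass of CaCl₂·2H₂O: 436.5 × 147 = 64,170 g.

64.2 kg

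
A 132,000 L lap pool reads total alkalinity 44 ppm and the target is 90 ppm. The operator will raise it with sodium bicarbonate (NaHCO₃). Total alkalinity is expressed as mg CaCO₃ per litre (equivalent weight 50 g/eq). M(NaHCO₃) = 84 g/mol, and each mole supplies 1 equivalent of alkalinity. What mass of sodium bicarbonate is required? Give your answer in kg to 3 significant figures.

10.2 kg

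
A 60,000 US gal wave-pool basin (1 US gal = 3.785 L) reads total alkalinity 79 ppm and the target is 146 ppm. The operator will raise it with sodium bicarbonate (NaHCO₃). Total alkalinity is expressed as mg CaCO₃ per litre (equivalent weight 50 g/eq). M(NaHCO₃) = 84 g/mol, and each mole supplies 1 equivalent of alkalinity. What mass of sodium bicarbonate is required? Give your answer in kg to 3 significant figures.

Volume: 60,000 US gal × 3.785 L/gal = 227,100 L.
Alkalinity to add: (146 − 79) = 67 mg/L as CaCO₃ × 227,100 L = 15,220 g as CaCO₃.
Equivalents: 15,220 g ÷ 50 g/eq = 304.3 eq.
NaHCO₃ supplies 1 eq per mole → 304.3 mol.
Mass: 304.3 mol × 84 g/mol = 25,560 g.

25.6 kg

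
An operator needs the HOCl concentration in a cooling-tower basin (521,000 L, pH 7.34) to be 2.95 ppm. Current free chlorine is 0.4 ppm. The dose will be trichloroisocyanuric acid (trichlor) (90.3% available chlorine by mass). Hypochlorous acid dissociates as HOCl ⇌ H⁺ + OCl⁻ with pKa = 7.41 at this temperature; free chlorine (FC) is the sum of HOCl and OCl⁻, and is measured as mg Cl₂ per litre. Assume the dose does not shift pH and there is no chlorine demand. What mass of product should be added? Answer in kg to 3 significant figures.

[OCl⁻]/[HOCl] = 10^(pH − pKa) = 10^(7.34 − 7.41) = 0.8511; fraction as HOCl = 1/(1 + 0.8511) = 0.5402.
Free chlorine required for 2.95 ppm HOCl: 2.95 / 0.5402 = 5.461 ppm.
FC to add: 5.461 − 0.4 = 5.061 mg/L as Cl₂.
Cl₂ equivalent: 5.061 mg/L × 521,000 L = 2637 g.
Product at 90.3% available Cl: 2637 / 0.903 = 2920 g.

2.92 kg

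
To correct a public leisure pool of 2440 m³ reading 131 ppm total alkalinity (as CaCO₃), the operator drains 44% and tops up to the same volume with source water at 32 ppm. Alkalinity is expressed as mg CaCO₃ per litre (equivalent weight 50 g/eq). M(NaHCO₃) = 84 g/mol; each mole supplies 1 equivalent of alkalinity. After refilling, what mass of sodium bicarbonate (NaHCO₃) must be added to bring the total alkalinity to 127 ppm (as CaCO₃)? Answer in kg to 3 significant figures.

162 kg

Volume: 2440 m³ = 2,440,000 L.
After draining 44% and refilling: 131 × 0.56 + 32 × 0.44 = 87.44 ppm.
Deficit to target: 127 − 87.44 = 39.56 mg/L.
As CaCO₃: 39.56 mg/L × 2,440,000 L = 96,530 g; ÷ 50 g/eq ÷ 1 = 1931 mol NaHCO₃.
Mass: 1931 × 84 = 162,200 g.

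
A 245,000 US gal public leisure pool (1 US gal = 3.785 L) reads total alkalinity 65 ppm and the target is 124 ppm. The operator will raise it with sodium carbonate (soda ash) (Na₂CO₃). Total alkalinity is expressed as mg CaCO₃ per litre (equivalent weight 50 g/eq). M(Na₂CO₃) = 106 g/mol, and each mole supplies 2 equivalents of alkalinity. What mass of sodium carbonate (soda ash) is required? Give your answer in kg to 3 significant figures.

58.0 kg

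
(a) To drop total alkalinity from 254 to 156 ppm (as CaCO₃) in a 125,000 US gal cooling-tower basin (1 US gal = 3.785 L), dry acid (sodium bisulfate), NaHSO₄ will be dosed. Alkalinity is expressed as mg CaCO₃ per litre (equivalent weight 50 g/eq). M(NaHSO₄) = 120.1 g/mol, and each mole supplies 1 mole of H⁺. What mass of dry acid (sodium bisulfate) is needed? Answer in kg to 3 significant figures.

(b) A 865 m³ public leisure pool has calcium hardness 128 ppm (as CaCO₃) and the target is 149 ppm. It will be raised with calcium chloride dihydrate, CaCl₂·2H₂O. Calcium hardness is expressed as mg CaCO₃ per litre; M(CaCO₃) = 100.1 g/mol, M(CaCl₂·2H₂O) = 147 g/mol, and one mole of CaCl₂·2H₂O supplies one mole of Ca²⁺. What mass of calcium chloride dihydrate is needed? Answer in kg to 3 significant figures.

(a) 111 kg; (b) 26.7 kg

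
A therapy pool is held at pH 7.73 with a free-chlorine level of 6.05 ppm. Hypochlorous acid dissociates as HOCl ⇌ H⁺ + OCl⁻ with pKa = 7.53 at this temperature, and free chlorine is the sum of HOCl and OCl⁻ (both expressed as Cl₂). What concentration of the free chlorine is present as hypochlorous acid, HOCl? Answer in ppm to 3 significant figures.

2.34 ppm

[OCl⁻]/[HOCl] = 10^(pH − pKa) = 10^(7.73 − 7.53) = 10^0.20 = 1.585.
Fraction as HOCl = 1 / (1 + 1.585) = 0.3869.
HOCl = 0.3869 × 6.05 ppm = 2.341 ppm.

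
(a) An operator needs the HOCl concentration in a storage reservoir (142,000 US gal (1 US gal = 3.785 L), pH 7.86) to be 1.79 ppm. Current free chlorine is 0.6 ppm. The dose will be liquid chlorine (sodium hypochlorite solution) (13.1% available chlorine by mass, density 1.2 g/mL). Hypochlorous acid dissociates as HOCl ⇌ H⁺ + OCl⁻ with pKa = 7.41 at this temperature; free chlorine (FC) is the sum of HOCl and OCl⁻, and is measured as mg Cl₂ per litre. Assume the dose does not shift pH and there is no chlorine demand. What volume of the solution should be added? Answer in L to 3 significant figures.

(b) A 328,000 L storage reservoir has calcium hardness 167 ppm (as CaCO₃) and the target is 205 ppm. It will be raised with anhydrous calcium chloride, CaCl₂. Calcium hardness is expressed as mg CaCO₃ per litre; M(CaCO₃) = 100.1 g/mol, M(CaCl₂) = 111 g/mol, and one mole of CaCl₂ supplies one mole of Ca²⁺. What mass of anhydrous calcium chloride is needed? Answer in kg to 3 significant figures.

(a) Volume: 142,000 US gal × 3.785 L/gal = 537,470 L.
(a) [OCl⁻]/[HOCl] = 10^(pH − pKa) = 10^(7.86 − 7.41) = 2.818; fraction as HOCl = 1/(1 + 2.818) = 0.2619.
(a) Free chlorine required for 1.79 ppm HOCl: 1.79 / 0.2619 = 6.835 ppm.
(a) FC to add: 6.835 − 0.6 = 6.235 mg/L as Cl₂.
(a) Cl₂ equivalent: 6.235 mg/L × 537,470 L = 3351 g.
(a) Product at 13.1% available Cl: 3351 / 0.131 = 25,580 g.
(a) Volume: 25,580 g ÷ 1.2 g/mL = 21,320 mL.

(b) Hardness to add: (205 − 167) = 38 mg/L as CaCO₃ × 328,000 L = 12,460 g as CaCO₃.
(b) Moles of Ca²⁺ (1 mol Ca²⁺ ≡ 1 mol CaCO₃): 12,460 / 100.1 g/mol = 124.5 mol.
(b) Mass of CaCl₂: 124.5 × 111 = 13,820 g.

(a) 21.3 L; (b) 13.8 kg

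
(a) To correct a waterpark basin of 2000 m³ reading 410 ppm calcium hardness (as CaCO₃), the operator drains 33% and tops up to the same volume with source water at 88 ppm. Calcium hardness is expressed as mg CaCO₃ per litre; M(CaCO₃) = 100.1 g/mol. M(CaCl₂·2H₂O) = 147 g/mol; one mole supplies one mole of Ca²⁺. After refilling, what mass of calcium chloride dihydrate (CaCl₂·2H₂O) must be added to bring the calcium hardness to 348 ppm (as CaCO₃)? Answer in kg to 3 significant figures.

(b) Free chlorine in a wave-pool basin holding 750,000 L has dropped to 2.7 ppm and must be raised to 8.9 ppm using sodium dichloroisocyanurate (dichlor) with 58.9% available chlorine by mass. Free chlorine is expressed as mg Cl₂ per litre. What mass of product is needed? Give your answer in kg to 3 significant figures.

(a) Volume: 2000 m³ = 2,000,000 L.
(a) After draining 33% and refilling: 410 × 0.67 + 88 × 0.33 = 303.74 ppm.
(a) Deficit to target: 348 − 303.74 = 44.26 mg/L.
(a) As CaCO₃: 44.26 mg/L × 2,000,000 L = 88,520 g; ÷ 100.1 = 884.3 mol Ca²⁺.
(a) Mass: 884.3 × 147 = 130,000 g.

(b) Chlorine deficit: 8.9 − 2.7 = 6.2 ppm = 6.2 mg/L as Cl₂.
(b) Cl₂ equivalent needed: 6.2 mg/L × 750,000 L = 4,650,000 mg = 4650 g.
(b) Product at 58.9% available chlorine: 4650 / 0.589 = 7895 g.

(a) 130 kg; (b) 7.89 kg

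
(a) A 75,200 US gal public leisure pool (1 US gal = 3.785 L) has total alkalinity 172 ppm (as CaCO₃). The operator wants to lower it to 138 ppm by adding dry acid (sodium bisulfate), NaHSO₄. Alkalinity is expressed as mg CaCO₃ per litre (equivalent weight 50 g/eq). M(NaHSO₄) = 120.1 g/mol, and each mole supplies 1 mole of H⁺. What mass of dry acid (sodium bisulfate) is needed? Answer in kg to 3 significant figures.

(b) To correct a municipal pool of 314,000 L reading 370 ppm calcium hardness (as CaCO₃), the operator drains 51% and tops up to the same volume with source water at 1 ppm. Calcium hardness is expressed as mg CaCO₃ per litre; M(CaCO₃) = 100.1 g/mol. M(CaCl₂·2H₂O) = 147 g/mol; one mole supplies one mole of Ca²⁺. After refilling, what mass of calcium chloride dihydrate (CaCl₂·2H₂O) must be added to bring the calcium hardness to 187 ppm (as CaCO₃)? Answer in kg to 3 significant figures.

(a) Volume: 75,200 US gal × 3.785 L/gal = 284,632 L.
(a) Alkalinity to neutralize: (172 − 138) = 34 mg/L as CaCO₃ × 284,632 L = 9677 g as CaCO₃.
(a) Equivalents of H⁺ required: 9677 ÷ 50 g/eq = 193.5 eq = 193.5 mol NaHSO₄.
(a) Mass of NaHSO₄: 193.5 × 120.1 = 23,250 g.

(b) After draining 51% and refilling: 370 × 0.49 + 1 × 0.51 = 181.81 ppm.
(b) Deficit to target: 187 − 181.81 = 5.19 mg/L.
(b) As CaCO₃: 5.19 mg/L × 314,000 L = 1630 g; ÷ 100.1 = 16.28 mol Ca²⁺.
(b) Mass: 16.28 × 147 = 2393 g.

(a) 23.2 kg; (b) 2.39 kg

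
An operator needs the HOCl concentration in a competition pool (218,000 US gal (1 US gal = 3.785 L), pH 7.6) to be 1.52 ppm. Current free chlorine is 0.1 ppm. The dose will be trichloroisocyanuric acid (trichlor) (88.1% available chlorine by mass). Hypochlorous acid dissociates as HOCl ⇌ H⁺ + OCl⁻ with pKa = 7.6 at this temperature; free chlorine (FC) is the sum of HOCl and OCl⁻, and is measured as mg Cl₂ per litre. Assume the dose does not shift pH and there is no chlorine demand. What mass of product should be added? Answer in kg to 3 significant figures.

Volume: 218,000 US gal × 3.785 L/gal = 825,130 L.
[OCl⁻]/[HOCl] = 10^(pH − pKa) = 10^(7.6 − 7.6) = 1; fraction as HOCl = 1/(1 + 1) = 0.5.
Free chlorine required for 1.52 ppm HOCl: 1.52 / 0.5 = 3.04 ppm.
FC to add: 3.04 − 0.1 = 2.94 mg/L as Cl₂.
Cl₂ equivalent: 2.94 mg/L × 825,130 L = 2426 g.
Product at 88.1% available Cl: 2426 / 0.881 = 2754 g.

2.75 kg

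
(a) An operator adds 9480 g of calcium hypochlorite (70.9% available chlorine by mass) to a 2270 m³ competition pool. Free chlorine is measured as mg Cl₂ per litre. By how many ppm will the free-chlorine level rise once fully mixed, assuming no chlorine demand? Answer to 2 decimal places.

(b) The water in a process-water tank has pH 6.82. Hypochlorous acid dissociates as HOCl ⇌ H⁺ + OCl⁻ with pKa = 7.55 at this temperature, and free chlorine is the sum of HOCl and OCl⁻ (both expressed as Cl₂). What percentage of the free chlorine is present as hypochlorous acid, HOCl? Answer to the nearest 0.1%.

(a) 2.96 ppm; (b) 84.3%

(a) Volume: 2270 m³ = 2,270,000 L.
(a) Available chlorine delivered: 9480 g × 0.709 = 6721 g as Cl₂.
(a) Concentration rise: 6721 g / 2,270,000 L = 2.961 mg/L = 2.96 ppm.

(b) [OCl⁻]/[HOCl] = 10^(pH − pKa) = 10^(6.82 − 7.55) = 10^-0.73 = 0.1862.
(b) Fraction as HOCl = 1 / (1 + 0.1862) = 0.843.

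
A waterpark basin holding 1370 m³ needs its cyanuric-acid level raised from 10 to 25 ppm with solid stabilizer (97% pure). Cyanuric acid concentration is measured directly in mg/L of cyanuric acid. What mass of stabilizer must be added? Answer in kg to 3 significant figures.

21.2 kg

Volume: 1370 m³ = 1,370,000 L.
CYA to add: (25 − 10) = 15 mg/L × 1,370,000 L = 20,550 g cyanuric acid.
At 97% purity: 20,550 / 0.97 = 21,190 g product.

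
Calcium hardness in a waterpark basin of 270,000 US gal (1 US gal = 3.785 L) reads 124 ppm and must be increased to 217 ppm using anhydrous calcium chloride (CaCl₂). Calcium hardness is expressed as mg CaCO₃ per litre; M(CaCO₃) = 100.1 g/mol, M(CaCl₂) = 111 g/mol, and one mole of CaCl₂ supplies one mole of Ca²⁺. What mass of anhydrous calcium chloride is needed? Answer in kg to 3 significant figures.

105 kg

Volume: 270,000 US gal × 3.785 L/gal = 1,021,950 L.
Hardness to add: (217 − 124) = 93 mg/L as CaCO₃ × 1,021,950 L = 95,040 g as CaCO₃.
Moles of Ca²⁺ (1 mol Ca²⁺ ≡ 1 mol CaCO₃): 95,040 / 100.1 g/mol = 949.5 mol.
Mass of CaCl₂: 949.5 × 111 = 105,400 g.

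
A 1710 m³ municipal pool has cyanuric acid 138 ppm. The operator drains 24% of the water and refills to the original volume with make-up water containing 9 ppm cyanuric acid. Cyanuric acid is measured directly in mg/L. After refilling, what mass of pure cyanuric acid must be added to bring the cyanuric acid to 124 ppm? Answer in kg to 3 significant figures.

29.0 kg

Volume: 1710 m³ = 1,710,000 L.
After draining 24% and refilling: 138 × 0.76 + 9 × 0.24 = 107.04 ppm.
Deficit to target: 124 − 107.04 = 16.96 mg/L.
Mass: 16.96 mg/L × 1,710,000 L = 29,000 g cyanuric acid.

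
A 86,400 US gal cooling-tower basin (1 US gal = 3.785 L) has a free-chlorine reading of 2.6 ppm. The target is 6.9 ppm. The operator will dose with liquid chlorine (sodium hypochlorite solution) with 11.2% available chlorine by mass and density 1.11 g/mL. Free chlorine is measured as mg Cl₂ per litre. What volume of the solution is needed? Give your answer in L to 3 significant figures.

11.3 L

Volume: 86,400 US gal × 3.785 L/gal = 327,024 L.
Chlorine deficit: 6.9 − 2.6 = 4.3 ppm = 4.3 mg/L as Cl₂.
Cl₂ equivalent needed: 4.3 mg/L × 327,024 L = 1,406,000 mg = 1406 g.
Product at 11.2% available chlorine: 1406 / 0.112 = 12,560 g.
Volume at density 1.11 g/mL: 12,560 g ÷ 1.11 g/mL = 11,310 mL.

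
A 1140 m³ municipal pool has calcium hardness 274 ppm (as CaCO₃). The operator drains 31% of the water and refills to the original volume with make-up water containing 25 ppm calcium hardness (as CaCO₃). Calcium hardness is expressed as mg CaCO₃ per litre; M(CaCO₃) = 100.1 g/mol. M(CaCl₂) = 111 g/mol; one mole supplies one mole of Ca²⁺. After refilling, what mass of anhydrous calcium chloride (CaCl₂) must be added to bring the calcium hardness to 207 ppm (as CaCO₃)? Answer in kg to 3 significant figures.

Volume: 1140 m³ = 1,140,000 L.
After draining 31% and refilling: 274 × 0.69 + 25 × 0.31 = 196.81 ppm.
Deficit to target: 207 − 196.81 = 10.19 mg/L.
As CaCO₃: 10.19 mg/L × 1,140,000 L = 11,620 g; ÷ 100.1 = 116 mol Ca²⁺.
Mass: 116 × 111 = 12,880 g.

12.9 kg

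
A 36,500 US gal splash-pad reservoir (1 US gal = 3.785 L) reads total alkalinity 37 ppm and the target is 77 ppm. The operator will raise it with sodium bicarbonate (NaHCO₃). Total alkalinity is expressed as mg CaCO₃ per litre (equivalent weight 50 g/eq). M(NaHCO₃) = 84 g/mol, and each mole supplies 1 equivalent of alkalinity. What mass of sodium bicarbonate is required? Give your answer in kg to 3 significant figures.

9.28 kg

Volume: 36,500 US gal × 3.785 L/gal = 138,152 L.
Alkalinity to add: (77 − 37) = 40 mg/L as CaCO₃ × 138,152 L = 5526 g as CaCO₃.
Equivalents: 5526 g ÷ 50 g/eq = 110.5 eq.
NaHCO₃ supplies 1 eq per mole → 110.5 mol.
Mass: 110.5 mol × 84 g/mol = 9284 g.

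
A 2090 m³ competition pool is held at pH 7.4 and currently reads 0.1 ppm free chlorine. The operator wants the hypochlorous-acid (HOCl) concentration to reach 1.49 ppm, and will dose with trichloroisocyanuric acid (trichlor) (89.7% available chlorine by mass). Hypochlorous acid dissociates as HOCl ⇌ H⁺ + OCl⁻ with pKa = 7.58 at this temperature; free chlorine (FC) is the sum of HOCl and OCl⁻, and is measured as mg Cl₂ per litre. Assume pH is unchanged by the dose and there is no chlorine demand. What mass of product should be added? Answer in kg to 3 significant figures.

Volume: 2090 m³ = 2,090,000 L.
[OCl⁻]/[HOCl] = 10^(pH − pKa) = 10^(7.4 − 7.58) = 0.6607; fraction as HOCl = 1/(1 + 0.6607) = 0.6022.
Free chlorine required for 1.49 ppm HOCl: 1.49 / 0.6022 = 2.474 ppm.
FC to add: 2.474 − 0.1 = 2.374 mg/L as Cl₂.
Cl₂ equivalent: 2.374 mg/L × 2,090,000 L = 4963 g.
Product at 89.7% available Cl: 4963 / 0.897 = 5532 g.

5.53 kg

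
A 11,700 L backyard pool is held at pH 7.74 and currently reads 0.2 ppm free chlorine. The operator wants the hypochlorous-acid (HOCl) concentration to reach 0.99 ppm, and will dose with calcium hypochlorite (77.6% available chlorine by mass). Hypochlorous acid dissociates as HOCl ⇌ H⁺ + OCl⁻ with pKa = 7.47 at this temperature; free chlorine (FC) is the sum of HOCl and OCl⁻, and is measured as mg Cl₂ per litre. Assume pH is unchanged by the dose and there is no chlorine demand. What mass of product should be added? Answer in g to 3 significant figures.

[OCl⁻]/[HOCl] = 10^(pH − pKa) = 10^(7.74 − 7.47) = 1.862; fraction as HOCl = 1/(1 + 1.862) = 0.3494.
Free chlorine required for 0.99 ppm HOCl: 0.99 / 0.3494 = 2.833 ppm.
FC to add: 2.833 − 0.2 = 2.633 mg/L as Cl₂.
Cl₂ equivalent: 2.633 mg/L × 11,700 L = 30.81 g.
Product at 77.6% available Cl: 30.81 / 0.776 = 39.71 g.

39.7 g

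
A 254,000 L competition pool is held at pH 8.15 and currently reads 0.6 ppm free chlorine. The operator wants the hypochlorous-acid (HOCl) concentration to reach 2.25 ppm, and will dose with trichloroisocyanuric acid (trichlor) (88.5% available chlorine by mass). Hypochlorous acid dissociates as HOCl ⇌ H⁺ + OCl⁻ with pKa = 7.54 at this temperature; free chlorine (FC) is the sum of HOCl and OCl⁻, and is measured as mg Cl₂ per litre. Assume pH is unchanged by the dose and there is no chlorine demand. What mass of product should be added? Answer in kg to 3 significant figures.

[OCl⁻]/[HOCl] = 10^(pH − pKa) = 10^(8.15 − 7.54) = 4.074; fraction as HOCl = 1/(1 + 4.074) = 0.1971.
Free chlorine required for 2.25 ppm HOCl: 2.25 / 0.1971 = 11.42 ppm.
FC to add: 11.42 − 0.6 = 10.82 mg/L as Cl₂.
Cl₂ equivalent: 10.82 mg/L × 254,000 L = 2747 g.
Product at 88.5% available Cl: 2747 / 0.885 = 3104 g.

3.10 kg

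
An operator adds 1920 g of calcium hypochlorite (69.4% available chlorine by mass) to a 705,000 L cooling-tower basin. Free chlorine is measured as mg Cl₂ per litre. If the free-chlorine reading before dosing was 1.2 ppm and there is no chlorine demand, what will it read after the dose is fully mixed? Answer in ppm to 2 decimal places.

3.09 ppm

Available chlorine delivered: 1920 g × 0.694 = 1332 g as Cl₂.
Concentration rise: 1332 g / 705,000 L = 1.89 mg/L = 1.89 ppm.
Final FC: 1.2 + 1.89 = 3.09 ppm.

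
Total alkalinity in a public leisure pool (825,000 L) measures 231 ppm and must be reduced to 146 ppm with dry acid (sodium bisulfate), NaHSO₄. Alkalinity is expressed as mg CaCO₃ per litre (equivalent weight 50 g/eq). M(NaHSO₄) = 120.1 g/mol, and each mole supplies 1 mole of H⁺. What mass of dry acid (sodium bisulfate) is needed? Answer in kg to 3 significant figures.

Alkalinity to neutralize: (231 − 146) = 85 mg/L as CaCO₃ × 825,000 L = 70,120 g as CaCO₃.
Equivalents of H⁺ required: 70,120 ÷ 50 g/eq = 1402 eq = 1402 mol NaHSO₄.
Mass of NaHSO₄: 1402 × 120.1 = 168,400 g.

168 kg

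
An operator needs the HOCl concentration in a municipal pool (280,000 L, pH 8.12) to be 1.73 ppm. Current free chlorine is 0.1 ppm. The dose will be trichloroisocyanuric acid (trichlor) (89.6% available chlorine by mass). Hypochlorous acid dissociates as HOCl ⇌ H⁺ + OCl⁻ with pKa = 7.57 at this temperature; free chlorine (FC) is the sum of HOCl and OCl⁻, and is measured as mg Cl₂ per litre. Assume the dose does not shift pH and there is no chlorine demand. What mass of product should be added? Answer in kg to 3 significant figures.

[OCl⁻]/[HOCl] = 10^(pH − pKa) = 10^(8.12 − 7.57) = 3.548; fraction as HOCl = 1/(1 + 3.548) = 0.2199.
Free chlorine required for 1.73 ppm HOCl: 1.73 / 0.2199 = 7.868 ppm.
FC to add: 7.868 − 0.1 = 7.768 mg/L as Cl₂.
Cl₂ equivalent: 7.768 mg/L × 280,000 L = 2175 g.
Product at 89.6% available Cl: 2175 / 0.896 = 2428 g.

2.43 kg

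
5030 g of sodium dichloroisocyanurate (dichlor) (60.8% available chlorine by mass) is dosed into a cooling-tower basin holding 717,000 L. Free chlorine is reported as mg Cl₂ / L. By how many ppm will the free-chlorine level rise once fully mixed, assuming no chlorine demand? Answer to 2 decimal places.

Available chlorine delivered: 5030 g × 0.608 = 3058 g as Cl₂.
Concentration rise: 3058 g / 717,000 L = 4.265 mg/L = 4.27 ppm.

4.27 ppm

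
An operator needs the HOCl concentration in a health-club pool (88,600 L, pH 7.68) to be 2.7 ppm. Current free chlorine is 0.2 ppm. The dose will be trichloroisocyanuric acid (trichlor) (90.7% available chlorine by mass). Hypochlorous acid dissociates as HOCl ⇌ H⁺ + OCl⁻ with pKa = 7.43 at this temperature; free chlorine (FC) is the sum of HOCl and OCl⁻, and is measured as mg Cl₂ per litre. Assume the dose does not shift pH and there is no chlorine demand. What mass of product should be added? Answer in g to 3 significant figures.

713 g

[OCl⁻]/[HOCl] = 10^(pH − pKa) = 10^(7.68 − 7.43) = 1.778; fraction as HOCl = 1/(1 + 1.778) = 0.3599.
Free chlorine required for 2.7 ppm HOCl: 2.7 / 0.3599 = 7.501 ppm.
FC to add: 7.501 − 0.2 = 7.301 mg/L as Cl₂.
Cl₂ equivalent: 7.301 mg/L × 88,600 L = 646.9 g.
Product at 90.7% available Cl: 646.9 / 0.907 = 713.2 g.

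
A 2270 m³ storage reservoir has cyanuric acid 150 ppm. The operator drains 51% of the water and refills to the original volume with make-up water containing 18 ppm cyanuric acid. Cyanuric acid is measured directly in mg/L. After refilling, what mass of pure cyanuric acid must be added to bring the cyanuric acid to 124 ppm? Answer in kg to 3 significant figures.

93.8 kg

Volume: 2270 m³ = 2,270,000 L.
After draining 51% and refilling: 150 × 0.49 + 18 × 0.51 = 82.68 ppm.
Deficit to target: 124 − 82.68 = 41.32 mg/L.
Mass: 41.32 mg/L × 2,270,000 L = 93,800 g cyanuric acid.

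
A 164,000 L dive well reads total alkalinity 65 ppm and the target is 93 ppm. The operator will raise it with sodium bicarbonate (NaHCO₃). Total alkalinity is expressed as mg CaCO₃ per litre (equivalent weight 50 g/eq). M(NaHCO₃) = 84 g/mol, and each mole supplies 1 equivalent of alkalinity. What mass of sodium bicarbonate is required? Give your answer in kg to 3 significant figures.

7.71 kg

Alkalinity to add: (93 − 65) = 28 mg/L as CaCO₃ × 164,000 L = 4592 g as CaCO₃.
Equivalents: 4592 g ÷ 50 g/eq = 91.84 eq.
NaHCO₃ supplies 1 eq per mole → 91.84 mol.
Mass: 91.84 mol × 84 g/mol = 7715 g.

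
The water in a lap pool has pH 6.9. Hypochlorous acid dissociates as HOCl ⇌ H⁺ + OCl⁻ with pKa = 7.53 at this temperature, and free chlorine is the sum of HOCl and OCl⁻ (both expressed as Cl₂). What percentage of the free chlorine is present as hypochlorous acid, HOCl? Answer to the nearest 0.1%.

[OCl⁻]/[HOCl] = 10^(pH − pKa) = 10^(6.9 − 7.53) = 10^-0.63 = 0.2344.
Fraction as HOCl = 1 / (1 + 0.2344) = 0.8101.

81.0%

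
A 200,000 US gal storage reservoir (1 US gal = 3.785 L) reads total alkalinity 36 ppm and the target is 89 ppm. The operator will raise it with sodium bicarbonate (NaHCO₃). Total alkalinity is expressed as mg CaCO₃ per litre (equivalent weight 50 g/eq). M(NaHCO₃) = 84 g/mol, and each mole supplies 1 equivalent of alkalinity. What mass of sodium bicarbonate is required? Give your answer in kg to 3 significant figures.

Volume: 200,000 US gal × 3.785 L/gal = 757,000 L.
Alkalinity to add: (89 − 36) = 53 mg/L as CaCO₃ × 757,000 L = 40,120 g as CaCO₃.
Equivalents: 40,120 g ÷ 50 g/eq = 802.4 eq.
NaHCO₃ supplies 1 eq per mole → 802.4 mol.
Mass: 802.4 mol × 84 g/mol = 67,400 g.

67.4 kg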